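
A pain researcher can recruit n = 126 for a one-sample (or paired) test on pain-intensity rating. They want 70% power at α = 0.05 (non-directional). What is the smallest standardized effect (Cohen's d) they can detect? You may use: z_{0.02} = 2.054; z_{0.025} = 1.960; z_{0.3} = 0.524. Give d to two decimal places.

For a single sample (or paired design) of n = 126: d_min = (z_{α/2} + z_β)/√n.
z-sum = 1.960 + 0.524 = 2.484.
d_min = 2.484 / √126 = 2.484 / 11.225 = 0.221.

d_min ≈ 0.22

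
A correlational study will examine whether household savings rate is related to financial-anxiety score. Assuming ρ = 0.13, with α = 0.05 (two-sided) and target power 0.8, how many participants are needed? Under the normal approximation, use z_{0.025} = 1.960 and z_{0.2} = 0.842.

Fisher's z: C = ½·ln((1+r)/(1−r)) = ½·ln(1.2989) = 0.1307.
n = ((z_{α/2} + z_β)/C)² + 3.
(1.960 + 0.842) / 0.1307 = 2.802 / 0.1307 = 21.438.
n = 21.438² + 3 = 459.61 + 3 = 462.6.
Round up.

n = 463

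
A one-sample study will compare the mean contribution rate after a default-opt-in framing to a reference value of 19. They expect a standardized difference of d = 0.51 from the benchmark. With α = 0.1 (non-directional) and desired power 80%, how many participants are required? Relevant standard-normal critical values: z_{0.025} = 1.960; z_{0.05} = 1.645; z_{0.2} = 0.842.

For a one-sample test: n = ((z_{α/2} + z_β) / d)².
z_{α/2} + z_β = 1.645 + 0.842 = 2.487.
n = (2.487 / 0.51)² = 4.876² = 23.78.
Round up.

n = 24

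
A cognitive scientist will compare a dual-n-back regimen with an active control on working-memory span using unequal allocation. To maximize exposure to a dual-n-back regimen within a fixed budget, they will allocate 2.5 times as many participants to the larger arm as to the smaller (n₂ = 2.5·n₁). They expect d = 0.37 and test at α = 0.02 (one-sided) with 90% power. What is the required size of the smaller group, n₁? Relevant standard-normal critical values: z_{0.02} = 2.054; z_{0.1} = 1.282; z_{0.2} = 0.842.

n₁ = 114

With allocation ratio k = n₂/n₁ = 2.5, Var(x̄₁−x̄₂) = σ²(1/n₁ + 1/(k·n₁)) = σ²·(k+1)/(k·n₁).
So n₁ = (1 + 1/k)·((z_{α} + z_β)/d)² = 1.400 × (3.336/0.37)².
n₁ = 1.400 × 81.29 = 113.8.
Round up: n₁ = 114, giving n₂ = 2.5 × 114 = 285.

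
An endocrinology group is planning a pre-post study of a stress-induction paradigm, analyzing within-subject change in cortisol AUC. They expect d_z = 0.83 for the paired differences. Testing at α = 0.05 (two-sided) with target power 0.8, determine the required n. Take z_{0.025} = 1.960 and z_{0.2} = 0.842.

n = 12 pairs

For a paired (one-sample on differences) test: n = ((z_{α/2} + z_β) / d)².
z_{α/2} + z_β = 1.960 + 0.842 = 2.802.
n = (2.802 / 0.83)² = 3.376² = 11.40.
Round up.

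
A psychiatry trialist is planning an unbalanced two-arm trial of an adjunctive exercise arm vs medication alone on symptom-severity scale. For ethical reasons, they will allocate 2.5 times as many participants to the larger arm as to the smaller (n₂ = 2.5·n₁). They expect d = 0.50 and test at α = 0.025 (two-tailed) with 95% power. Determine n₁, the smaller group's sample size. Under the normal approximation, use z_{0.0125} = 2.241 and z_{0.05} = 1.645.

n₁ = 85

With allocation ratio k = n₂/n₁ = 2.5, Var(x̄₁−x̄₂) = σ²(1/n₁ + 1/(k·n₁)) = σ²·(k+1)/(k·n₁).
So n₁ = (1 + 1/k)·((z_{α/2} + z_β)/d)² = 1.400 × (3.886/0.50)².
n₁ = 1.400 × 60.40 = 84.6.
Round up: n₁ = 85, giving n₂ = ⌈2.5 × 85⌉ = ⌈212.5⌉ = 213.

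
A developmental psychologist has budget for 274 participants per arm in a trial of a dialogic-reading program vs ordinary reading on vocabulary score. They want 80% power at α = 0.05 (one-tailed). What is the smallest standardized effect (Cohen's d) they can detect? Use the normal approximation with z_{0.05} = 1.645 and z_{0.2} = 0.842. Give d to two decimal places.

For two independent groups of n = 274 each: d_min = (z_{α} + z_β)·√(2/n).
z-sum = 1.645 + 0.842 = 2.487.
d_min = 2.487 × √(2/274) = 2.487 × 0.0854 = 0.212.

d_min ≈ 0.21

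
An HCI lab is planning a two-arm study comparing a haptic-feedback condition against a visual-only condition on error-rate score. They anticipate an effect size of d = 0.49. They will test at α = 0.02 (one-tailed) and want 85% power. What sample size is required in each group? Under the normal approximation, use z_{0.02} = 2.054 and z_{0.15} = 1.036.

n = 80 per group

For two independent groups with equal n: n = 2·((z_{α} + z_β) / d)².
z_{α} + z_β = 2.054 + 1.036 = 3.090.
n = 2 × (3.090 / 0.49)² = 2 × 6.306² = 2 × 39.77 = 79.5.
Round up to the next whole participant.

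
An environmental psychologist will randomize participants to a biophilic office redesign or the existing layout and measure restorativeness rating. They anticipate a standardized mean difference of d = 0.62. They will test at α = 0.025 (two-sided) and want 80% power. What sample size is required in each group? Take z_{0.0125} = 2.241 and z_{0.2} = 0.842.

n = 50 per group

For two independent groups with equal n: n = 2·((z_{α/2} + z_β) / d)².
z_{α/2} + z_β = 2.241 + 0.842 = 3.083.
n = 2 × (3.083 / 0.62)² = 2 × 4.973² = 2 × 24.73 = 49.5.
Round up to the next whole participant.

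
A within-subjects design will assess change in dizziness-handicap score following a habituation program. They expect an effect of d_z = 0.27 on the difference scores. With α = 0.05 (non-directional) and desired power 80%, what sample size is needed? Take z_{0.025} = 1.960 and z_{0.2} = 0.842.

n = 108 pairs

For a paired (one-sample on differences) test: n = ((z_{α/2} + z_β) / d)².
z_{α/2} + z_β = 1.960 + 0.842 = 2.802.
n = (2.802 / 0.27)² = 10.378² = 107.70.
Round up.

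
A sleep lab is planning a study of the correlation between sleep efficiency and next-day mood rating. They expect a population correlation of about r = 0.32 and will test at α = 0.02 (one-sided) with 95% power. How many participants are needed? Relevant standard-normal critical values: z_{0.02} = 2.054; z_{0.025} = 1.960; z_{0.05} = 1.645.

Fisher's z: C = ½·ln((1+r)/(1−r)) = ½·ln(1.9412) = 0.3316.
n = ((z_{α} + z_β)/C)² + 3.
(2.054 + 1.645) / 0.3316 = 3.699 / 0.3316 = 11.155.
n = 11.155² + 3 = 124.43 + 3 = 127.4.
Round up.

n = 128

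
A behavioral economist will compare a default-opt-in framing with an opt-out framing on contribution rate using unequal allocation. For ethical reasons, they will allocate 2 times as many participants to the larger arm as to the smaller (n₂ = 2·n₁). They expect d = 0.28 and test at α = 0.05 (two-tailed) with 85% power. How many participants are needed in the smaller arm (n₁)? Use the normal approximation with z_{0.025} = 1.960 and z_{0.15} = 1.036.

n₁ = 172

With allocation ratio k = n₂/n₁ = 2, Var(x̄₁−x̄₂) = σ²(1/n₁ + 1/(k·n₁)) = σ²·(k+1)/(k·n₁).
So n₁ = (1 + 1/k)·((z_{α/2} + z_β)/d)² = 1.500 × (2.996/0.28)².
n₁ = 1.500 × 114.49 = 171.7.
Round up: n₁ = 172, giving n₂ = 2 × 172 = 344.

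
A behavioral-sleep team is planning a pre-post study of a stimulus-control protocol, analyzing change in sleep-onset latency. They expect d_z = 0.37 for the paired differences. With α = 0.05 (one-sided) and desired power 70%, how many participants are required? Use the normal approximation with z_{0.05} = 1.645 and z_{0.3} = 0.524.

For a paired (one-sample on differences) test: n = ((z_{α} + z_β) / d)².
z_{α} + z_β = 1.645 + 0.524 = 2.169.
n = (2.169 / 0.37)² = 5.862² = 34.36.
Round up.

n = 35 pairs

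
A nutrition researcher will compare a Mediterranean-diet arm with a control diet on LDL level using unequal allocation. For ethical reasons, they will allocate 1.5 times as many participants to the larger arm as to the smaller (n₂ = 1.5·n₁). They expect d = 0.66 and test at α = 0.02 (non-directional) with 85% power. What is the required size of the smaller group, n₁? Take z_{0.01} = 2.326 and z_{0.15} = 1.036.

n₁ = 44

With allocation ratio k = n₂/n₁ = 1.5, Var(x̄₁−x̄₂) = σ²(1/n₁ + 1/(k·n₁)) = σ²·(k+1)/(k·n₁).
So n₁ = (1 + 1/k)·((z_{α/2} + z_β)/d)² = 1.667 × (3.362/0.66)².
n₁ = 1.667 × 25.95 = 43.2.
Round up: n₁ = 44, giving n₂ = 1.5 × 44 = 66.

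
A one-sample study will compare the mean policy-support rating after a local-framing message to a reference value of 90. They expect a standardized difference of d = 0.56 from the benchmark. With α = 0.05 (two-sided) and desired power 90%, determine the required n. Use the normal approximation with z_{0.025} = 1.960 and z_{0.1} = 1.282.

n = 34

For a one-sample test: n = ((z_{α/2} + z_β) / d)².
z_{α/2} + z_β = 1.960 + 1.282 = 3.242.
n = (3.242 / 0.56)² = 5.789² = 33.52.
Round up.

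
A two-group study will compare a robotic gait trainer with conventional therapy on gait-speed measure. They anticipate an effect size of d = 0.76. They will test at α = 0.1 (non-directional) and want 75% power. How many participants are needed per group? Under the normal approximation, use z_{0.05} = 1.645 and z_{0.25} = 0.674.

For two independent groups with equal n: n = 2·((z_{α/2} + z_β) / d)².
z_{α/2} + z_β = 1.645 + 0.674 = 2.319.
n = 2 × (2.319 / 0.76)² = 2 × 3.051² = 2 × 9.31 = 18.6.
Round up to the next whole participant.

n = 19 per group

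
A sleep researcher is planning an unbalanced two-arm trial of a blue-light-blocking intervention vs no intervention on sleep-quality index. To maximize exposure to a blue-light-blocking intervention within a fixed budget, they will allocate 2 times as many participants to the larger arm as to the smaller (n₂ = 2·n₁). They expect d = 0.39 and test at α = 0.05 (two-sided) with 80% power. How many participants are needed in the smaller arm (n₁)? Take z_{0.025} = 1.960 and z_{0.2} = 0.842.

With allocation ratio k = n₂/n₁ = 2, Var(x̄₁−x̄₂) = σ²(1/n₁ + 1/(k·n₁)) = σ²·(k+1)/(k·n₁).
So n₁ = (1 + 1/k)·((z_{α/2} + z_β)/d)² = 1.500 × (2.802/0.39)².
n₁ = 1.500 × 51.62 = 77.4.
Round up: n₁ = 78, giving n₂ = 2 × 78 = 156.

n₁ = 78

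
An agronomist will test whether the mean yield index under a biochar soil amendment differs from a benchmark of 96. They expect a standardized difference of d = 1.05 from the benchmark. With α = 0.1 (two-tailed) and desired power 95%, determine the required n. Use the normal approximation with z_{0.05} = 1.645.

For a one-sample test: n = ((z_{α/2} + z_β) / d)².
z_{α/2} + z_β = 1.645 + 1.645 = 3.290.
n = (3.290 / 1.05)² = 3.133² = 9.82.
Round up.

n = 10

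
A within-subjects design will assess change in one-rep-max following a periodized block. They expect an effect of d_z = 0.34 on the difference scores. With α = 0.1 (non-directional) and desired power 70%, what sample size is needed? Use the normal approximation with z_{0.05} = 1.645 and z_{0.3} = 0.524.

n = 41 pairs

For a paired (one-sample on differences) test: n = ((z_{α/2} + z_β) / d)².
z_{α/2} + z_β = 1.645 + 0.524 = 2.169.
n = (2.169 / 0.34)² = 6.379² = 40.70.
Round up.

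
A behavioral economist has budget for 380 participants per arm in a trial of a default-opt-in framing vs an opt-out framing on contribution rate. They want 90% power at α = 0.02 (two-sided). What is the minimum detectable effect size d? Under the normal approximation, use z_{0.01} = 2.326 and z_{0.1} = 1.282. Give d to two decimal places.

For two independent groups of n = 380 each: d_min = (z_{α/2} + z_β)·√(2/n).
z-sum = 2.326 + 1.282 = 3.608.
d_min = 3.608 × √(2/380) = 3.608 × 0.0725 = 0.262.

d_min ≈ 0.26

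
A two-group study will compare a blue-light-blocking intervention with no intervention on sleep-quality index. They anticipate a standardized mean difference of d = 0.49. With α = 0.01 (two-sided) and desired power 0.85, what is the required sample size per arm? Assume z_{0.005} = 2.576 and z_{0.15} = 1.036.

n = 109 per group

For two independent groups with equal n: n = 2·((z_{α/2} + z_β) / d)².
z_{α/2} + z_β = 2.576 + 1.036 = 3.612.
n = 2 × (3.612 / 0.49)² = 2 × 7.371² = 2 × 54.34 = 108.7.
Round up to the next whole participant.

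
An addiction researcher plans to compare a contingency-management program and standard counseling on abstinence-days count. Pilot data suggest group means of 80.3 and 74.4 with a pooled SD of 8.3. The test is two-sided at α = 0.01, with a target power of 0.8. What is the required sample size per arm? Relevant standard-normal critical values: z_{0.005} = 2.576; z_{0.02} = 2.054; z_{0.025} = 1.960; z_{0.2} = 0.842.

n = 47 per group

Cohen's d = |M₁ − M₂| / SD_pooled = |80.3 − 74.4| / 8.3 = 5.9 / 8.3 = 0.711.
For two independent groups with equal n: n = 2·((z_{α/2} + z_β) / d)².
z_{α/2} + z_β = 2.576 + 0.842 = 3.418.
n = 2 × (3.418 / 0.711)² = 2 × 4.807² = 2 × 23.11 = 46.2.
Round up to the next whole participant.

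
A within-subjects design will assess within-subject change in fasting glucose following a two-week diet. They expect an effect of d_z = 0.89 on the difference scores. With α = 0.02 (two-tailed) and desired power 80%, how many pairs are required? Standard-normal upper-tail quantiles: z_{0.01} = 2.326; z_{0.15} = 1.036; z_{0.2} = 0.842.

For a paired (one-sample on differences) test: n = ((z_{α/2} + z_β) / d)².
z_{α/2} + z_β = 2.326 + 0.842 = 3.168.
n = (3.168 / 0.89)² = 3.560² = 12.67.
Round up.

n = 13 pairs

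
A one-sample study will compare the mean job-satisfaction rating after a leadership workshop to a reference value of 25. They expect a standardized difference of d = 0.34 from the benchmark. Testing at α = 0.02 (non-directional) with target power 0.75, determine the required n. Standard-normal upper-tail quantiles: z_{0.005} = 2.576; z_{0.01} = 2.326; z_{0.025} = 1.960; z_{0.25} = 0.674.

n = 78

For a one-sample test: n = ((z_{α/2} + z_β) / d)².
z_{α/2} + z_β = 2.326 + 0.674 = 3.000.
n = (3.000 / 0.34)² = 8.824² = 77.85.
Round up.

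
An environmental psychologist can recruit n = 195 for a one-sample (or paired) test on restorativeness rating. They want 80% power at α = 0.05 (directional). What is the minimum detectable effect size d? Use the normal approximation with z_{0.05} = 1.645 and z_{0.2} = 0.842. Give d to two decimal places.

For a single sample (or paired design) of n = 195: d_min = (z_{α} + z_β)/√n.
z-sum = 1.645 + 0.842 = 2.487.
d_min = 2.487 / √195 = 2.487 / 13.964 = 0.178.

d_min ≈ 0.18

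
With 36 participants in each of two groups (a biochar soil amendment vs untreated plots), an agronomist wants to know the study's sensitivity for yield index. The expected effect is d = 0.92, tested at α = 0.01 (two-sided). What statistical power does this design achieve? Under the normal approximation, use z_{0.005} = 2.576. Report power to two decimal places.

For two equal groups, power = Φ(d·√(n/2) − z_{α/2}).
d·√(n/2) = 0.92 × √(36/2) = 0.92 × 4.243 = 3.903.
z_β = 3.903 − 2.576 = 1.327.
Power = Φ(1.327) = 0.908.

power ≈ 0.91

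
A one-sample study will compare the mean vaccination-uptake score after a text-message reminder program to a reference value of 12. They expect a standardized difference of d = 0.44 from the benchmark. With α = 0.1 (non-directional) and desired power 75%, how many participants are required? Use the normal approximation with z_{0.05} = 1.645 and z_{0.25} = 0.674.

n = 28

For a one-sample test: n = ((z_{α/2} + z_β) / d)².
z_{α/2} + z_β = 1.645 + 0.674 = 2.319.
n = (2.319 / 0.44)² = 5.270² = 27.78.
Round up.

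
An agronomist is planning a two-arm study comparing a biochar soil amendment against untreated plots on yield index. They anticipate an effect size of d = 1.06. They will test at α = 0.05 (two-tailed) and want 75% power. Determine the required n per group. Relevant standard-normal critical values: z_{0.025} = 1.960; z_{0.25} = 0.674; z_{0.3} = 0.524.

n = 13 per group

For two independent groups with equal n: n = 2·((z_{α/2} + z_β) / d)².
z_{α/2} + z_β = 1.960 + 0.674 = 2.634.
n = 2 × (2.634 / 1.06)² = 2 × 2.485² = 2 × 6.17 = 12.3.
Round up to the next whole participant.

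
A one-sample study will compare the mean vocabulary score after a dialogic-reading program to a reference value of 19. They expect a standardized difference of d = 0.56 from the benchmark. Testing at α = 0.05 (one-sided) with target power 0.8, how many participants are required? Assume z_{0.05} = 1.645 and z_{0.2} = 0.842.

n = 20

For a one-sample test: n = ((z_{α} + z_β) / d)².
z_{α} + z_β = 1.645 + 0.842 = 2.487.
n = (2.487 / 0.56)² = 4.441² = 19.72.
Round up.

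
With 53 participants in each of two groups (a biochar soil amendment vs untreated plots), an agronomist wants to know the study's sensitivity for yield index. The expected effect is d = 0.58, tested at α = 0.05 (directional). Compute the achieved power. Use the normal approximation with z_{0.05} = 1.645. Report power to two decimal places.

For two equal groups, power = Φ(d·√(n/2) − z_{α}).
d·√(n/2) = 0.58 × √(53/2) = 0.58 × 5.148 = 2.986.
z_β = 2.986 − 1.645 = 1.341.
Power = Φ(1.341) = 0.910.

power ≈ 0.91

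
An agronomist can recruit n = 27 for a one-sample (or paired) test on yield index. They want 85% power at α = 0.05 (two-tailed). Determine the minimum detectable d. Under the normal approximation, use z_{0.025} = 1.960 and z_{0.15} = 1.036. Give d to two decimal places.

d_min ≈ 0.58

For a single sample (or paired design) of n = 27: d_min = (z_{α/2} + z_β)/√n.
z-sum = 1.960 + 1.036 = 2.996.
d_min = 2.996 / √27 = 2.996 / 5.196 = 0.577.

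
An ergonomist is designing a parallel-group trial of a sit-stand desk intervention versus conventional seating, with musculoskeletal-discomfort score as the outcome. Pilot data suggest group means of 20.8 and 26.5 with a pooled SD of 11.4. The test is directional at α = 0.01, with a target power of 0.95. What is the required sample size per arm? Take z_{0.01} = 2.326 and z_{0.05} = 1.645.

n = 127 per group

Cohen's d = |M₁ − M₂| / SD_pooled = |20.8 − 26.5| / 11.4 = 5.7 / 11.4 = 0.500.
For two independent groups with equal n: n = 2·((z_{α} + z_β) / d)².
z_{α} + z_β = 2.326 + 1.645 = 3.971.
n = 2 × (3.971 / 0.500)² = 2 × 7.942² = 2 × 63.08 = 126.2.
Round up to the next whole participant.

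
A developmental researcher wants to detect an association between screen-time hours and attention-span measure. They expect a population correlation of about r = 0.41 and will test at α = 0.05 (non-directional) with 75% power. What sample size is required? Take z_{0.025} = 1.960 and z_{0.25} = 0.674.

Fisher's z: C = ½·ln((1+r)/(1−r)) = ½·ln(2.3898) = 0.4356.
n = ((z_{α/2} + z_β)/C)² + 3.
(1.960 + 0.674) / 0.4356 = 2.634 / 0.4356 = 6.047.
n = 6.047² + 3 = 36.56 + 3 = 39.6.
Round up.

n = 40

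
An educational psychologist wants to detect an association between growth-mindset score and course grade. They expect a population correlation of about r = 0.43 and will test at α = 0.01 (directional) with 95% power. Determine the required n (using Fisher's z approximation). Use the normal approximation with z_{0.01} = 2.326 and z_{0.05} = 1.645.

n = 78

Fisher's z: C = ½·ln((1+r)/(1−r)) = ½·ln(2.5088) = 0.4599.
n = ((z_{α} + z_β)/C)² + 3.
(2.326 + 1.645) / 0.4599 = 3.971 / 0.4599 = 8.634.
n = 8.634² + 3 = 74.55 + 3 = 77.6.
Round up.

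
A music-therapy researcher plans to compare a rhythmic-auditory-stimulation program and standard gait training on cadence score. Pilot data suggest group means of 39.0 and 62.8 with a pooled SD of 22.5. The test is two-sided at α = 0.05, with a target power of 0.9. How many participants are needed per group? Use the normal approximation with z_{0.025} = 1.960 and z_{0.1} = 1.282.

n = 19 per group

Cohen's d = |M₁ − M₂| / SD_pooled = |39.0 − 62.8| / 22.5 = 23.8 / 22.5 = 1.058.
For two independent groups with equal n: n = 2·((z_{α/2} + z_β) / d)².
z_{α/2} + z_β = 1.960 + 1.282 = 3.242.
n = 2 × (3.242 / 1.058)² = 2 × 3.064² = 2 × 9.39 = 18.8.
Round up to the next whole participant.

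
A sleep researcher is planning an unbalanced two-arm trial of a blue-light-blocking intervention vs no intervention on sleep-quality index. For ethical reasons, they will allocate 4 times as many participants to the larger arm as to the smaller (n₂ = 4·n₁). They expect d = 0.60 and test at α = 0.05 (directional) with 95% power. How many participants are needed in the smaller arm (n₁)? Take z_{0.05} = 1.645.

With allocation ratio k = n₂/n₁ = 4, Var(x̄₁−x̄₂) = σ²(1/n₁ + 1/(k·n₁)) = σ²·(k+1)/(k·n₁).
So n₁ = (1 + 1/k)·((z_{α} + z_β)/d)² = 1.250 × (3.290/0.60)².
n₁ = 1.250 × 30.07 = 37.6.
Round up: n₁ = 38, giving n₂ = 4 × 38 = 152.

n₁ = 38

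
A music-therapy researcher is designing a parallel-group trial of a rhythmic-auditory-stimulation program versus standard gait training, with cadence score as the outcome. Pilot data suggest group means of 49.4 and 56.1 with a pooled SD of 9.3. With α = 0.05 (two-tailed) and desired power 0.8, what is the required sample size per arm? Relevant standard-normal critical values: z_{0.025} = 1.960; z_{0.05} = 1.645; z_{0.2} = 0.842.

Cohen's d = |M₁ − M₂| / SD_pooled = |49.4 − 56.1| / 9.3 = 6.7 / 9.3 = 0.720.
For two independent groups with equal n: n = 2·((z_{α/2} + z_β) / d)².
z_{α/2} + z_β = 1.960 + 0.842 = 2.802.
n = 2 × (2.802 / 0.720)² = 2 × 3.892² = 2 × 15.15 = 30.3.
Round up to the next whole participant.

n = 31 per group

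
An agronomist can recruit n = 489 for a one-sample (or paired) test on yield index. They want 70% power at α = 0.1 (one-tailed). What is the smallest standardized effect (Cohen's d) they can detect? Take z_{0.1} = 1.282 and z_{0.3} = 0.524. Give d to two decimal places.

d_min ≈ 0.08

For a single sample (or paired design) of n = 489: d_min = (z_{α} + z_β)/√n.
z-sum = 1.282 + 0.524 = 1.806.
d_min = 1.806 / √489 = 1.806 / 22.113 = 0.082.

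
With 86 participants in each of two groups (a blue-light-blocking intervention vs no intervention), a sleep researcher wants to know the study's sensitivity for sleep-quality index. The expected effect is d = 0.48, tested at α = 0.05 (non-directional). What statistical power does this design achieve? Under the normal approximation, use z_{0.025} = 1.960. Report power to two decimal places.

For two equal groups, power = Φ(d·√(n/2) − z_{α/2}).
d·√(n/2) = 0.48 × √(86/2) = 0.48 × 6.557 = 3.148.
z_β = 3.148 − 1.960 = 1.188.
Power = Φ(1.188) = 0.882.

power ≈ 0.88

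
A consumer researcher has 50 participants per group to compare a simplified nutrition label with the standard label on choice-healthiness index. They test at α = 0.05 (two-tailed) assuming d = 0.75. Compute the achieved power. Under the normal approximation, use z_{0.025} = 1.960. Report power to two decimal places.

For two equal groups, power = Φ(d·√(n/2) − z_{α/2}).
d·√(n/2) = 0.75 × √(50/2) = 0.75 × 5.000 = 3.750.
z_β = 3.750 − 1.960 = 1.790.
Power = Φ(1.790) = 0.963.

power ≈ 0.96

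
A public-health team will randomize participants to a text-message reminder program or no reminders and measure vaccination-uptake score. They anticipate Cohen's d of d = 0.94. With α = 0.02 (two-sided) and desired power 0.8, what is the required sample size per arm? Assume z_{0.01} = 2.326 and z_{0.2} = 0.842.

n = 23 per group

For two independent groups with equal n: n = 2·((z_{α/2} + z_β) / d)².
z_{α/2} + z_β = 2.326 + 0.842 = 3.168.
n = 2 × (3.168 / 0.94)² = 2 × 3.370² = 2 × 11.36 = 22.7.
Round up to the next whole participant.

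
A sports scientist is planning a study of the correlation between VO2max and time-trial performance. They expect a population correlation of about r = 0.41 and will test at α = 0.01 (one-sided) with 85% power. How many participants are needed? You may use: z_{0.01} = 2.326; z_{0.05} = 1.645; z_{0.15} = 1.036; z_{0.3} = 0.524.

n = 63

Fisher's z: C = ½·ln((1+r)/(1−r)) = ½·ln(2.3898) = 0.4356.
n = ((z_{α} + z_β)/C)² + 3.
(2.326 + 1.036) / 0.4356 = 3.362 / 0.4356 = 7.718.
n = 7.718² + 3 = 59.57 + 3 = 62.6.
Round up.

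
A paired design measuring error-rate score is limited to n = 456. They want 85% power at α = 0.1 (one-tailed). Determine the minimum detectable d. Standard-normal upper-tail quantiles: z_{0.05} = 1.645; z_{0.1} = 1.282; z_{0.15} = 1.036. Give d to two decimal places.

d_min ≈ 0.11

For a single sample (or paired design) of n = 456: d_min = (z_{α} + z_β)/√n.
z-sum = 1.282 + 1.036 = 2.318.
d_min = 2.318 / √456 = 2.318 / 21.354 = 0.109.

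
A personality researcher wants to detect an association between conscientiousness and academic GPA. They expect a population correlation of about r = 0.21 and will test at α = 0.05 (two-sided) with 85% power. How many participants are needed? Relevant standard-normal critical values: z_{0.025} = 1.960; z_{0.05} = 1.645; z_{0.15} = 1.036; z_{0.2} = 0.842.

Fisher's z: C = ½·ln((1+r)/(1−r)) = ½·ln(1.5316) = 0.2132.
n = ((z_{α/2} + z_β)/C)² + 3.
(1.960 + 1.036) / 0.2132 = 2.996 / 0.2132 = 14.053.
n = 14.053² + 3 = 197.47 + 3 = 200.5.
Round up.

n = 201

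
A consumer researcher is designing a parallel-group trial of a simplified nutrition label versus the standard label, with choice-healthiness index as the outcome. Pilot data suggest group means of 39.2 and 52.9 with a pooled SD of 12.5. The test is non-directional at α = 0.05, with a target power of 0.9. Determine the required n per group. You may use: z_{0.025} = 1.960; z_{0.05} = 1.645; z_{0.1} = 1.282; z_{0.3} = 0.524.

Cohen's d = |M₁ − M₂| / SD_pooled = |39.2 − 52.9| / 12.5 = 13.7 / 12.5 = 1.096.
For two independent groups with equal n: n = 2·((z_{α/2} + z_β) / d)².
z_{α/2} + z_β = 1.960 + 1.282 = 3.242.
n = 2 × (3.242 / 1.096)² = 2 × 2.958² = 2 × 8.75 = 17.5.
Round up to the next whole participant.

n = 18 per group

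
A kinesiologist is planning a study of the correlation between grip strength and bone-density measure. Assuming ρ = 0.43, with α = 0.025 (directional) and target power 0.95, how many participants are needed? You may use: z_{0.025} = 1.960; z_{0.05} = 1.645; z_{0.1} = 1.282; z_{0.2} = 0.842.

n = 65

Fisher's z: C = ½·ln((1+r)/(1−r)) = ½·ln(2.5088) = 0.4599.
n = ((z_{α} + z_β)/C)² + 3.
(1.960 + 1.645) / 0.4599 = 3.605 / 0.4599 = 7.839.
n = 7.839² + 3 = 61.44 + 3 = 64.4.
Round up.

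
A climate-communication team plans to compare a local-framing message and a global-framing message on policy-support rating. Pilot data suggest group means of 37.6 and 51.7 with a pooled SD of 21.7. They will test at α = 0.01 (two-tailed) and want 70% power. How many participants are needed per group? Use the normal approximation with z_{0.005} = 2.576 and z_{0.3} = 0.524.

Cohen's d = |M₁ − M₂| / SD_pooled = |37.6 − 51.7| / 21.7 = 14.1 / 21.7 = 0.650.
For two independent groups with equal n: n = 2·((z_{α/2} + z_β) / d)².
z_{α/2} + z_β = 2.576 + 0.524 = 3.100.
n = 2 × (3.100 / 0.650)² = 2 × 4.769² = 2 × 22.75 = 45.5.
Round up to the next whole participant.

n = 46 per group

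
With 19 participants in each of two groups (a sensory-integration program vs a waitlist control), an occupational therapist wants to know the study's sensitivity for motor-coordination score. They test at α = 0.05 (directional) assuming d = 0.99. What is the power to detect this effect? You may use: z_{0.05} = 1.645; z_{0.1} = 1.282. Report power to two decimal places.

power ≈ 0.92

For two equal groups, power = Φ(d·√(n/2) − z_{α}).
d·√(n/2) = 0.99 × √(19/2) = 0.99 × 3.082 = 3.051.
z_β = 3.051 − 1.645 = 1.406.
Power = Φ(1.406) = 0.920.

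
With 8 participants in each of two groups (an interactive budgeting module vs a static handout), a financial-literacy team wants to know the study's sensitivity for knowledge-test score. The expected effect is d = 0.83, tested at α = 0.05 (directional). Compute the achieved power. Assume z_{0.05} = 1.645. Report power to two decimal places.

For two equal groups, power = Φ(d·√(n/2) − z_{α}).
d·√(n/2) = 0.83 × √(8/2) = 0.83 × 2.000 = 1.660.
z_β = 1.660 − 1.645 = 0.015.
Power = Φ(0.015) = 0.506.

power ≈ 0.51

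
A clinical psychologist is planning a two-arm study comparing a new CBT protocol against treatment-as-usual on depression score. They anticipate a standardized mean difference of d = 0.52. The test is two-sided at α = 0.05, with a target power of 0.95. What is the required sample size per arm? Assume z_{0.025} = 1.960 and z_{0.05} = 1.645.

n = 97 per group

For two independent groups with equal n: n = 2·((z_{α/2} + z_β) / d)².
z_{α/2} + z_β = 1.960 + 1.645 = 3.605.
n = 2 × (3.605 / 0.52)² = 2 × 6.933² = 2 × 48.06 = 96.1.
Round up to the next whole participant.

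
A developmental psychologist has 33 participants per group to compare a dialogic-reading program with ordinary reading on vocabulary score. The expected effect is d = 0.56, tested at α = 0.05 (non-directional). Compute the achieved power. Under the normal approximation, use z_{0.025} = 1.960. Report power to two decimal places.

For two equal groups, power = Φ(d·√(n/2) − z_{α/2}).
d·√(n/2) = 0.56 × √(33/2) = 0.56 × 4.062 = 2.275.
z_β = 2.275 − 1.960 = 0.315.
Power = Φ(0.315) = 0.624.

power ≈ 0.62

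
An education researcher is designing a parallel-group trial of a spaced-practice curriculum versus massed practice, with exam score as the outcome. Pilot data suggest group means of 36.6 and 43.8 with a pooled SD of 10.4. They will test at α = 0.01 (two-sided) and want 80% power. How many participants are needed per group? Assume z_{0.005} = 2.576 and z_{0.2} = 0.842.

Cohen's d = |M₁ − M₂| / SD_pooled = |36.6 − 43.8| / 10.4 = 7.2 / 10.4 = 0.692.
For two independent groups with equal n: n = 2·((z_{α/2} + z_β) / d)².
z_{α/2} + z_β = 2.576 + 0.842 = 3.418.
n = 2 × (3.418 / 0.692)² = 2 × 4.939² = 2 × 24.40 = 48.8.
Round up to the next whole participant.

n = 49 per group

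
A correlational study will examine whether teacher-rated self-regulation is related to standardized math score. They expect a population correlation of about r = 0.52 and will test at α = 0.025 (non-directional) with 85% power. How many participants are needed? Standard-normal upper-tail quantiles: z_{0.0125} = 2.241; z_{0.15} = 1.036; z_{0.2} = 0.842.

n = 36

Fisher's z: C = ½·ln((1+r)/(1−r)) = ½·ln(3.1667) = 0.5763.
n = ((z_{α/2} + z_β)/C)² + 3.
(2.241 + 1.036) / 0.5763 = 3.277 / 0.5763 = 5.686.
n = 5.686² + 3 = 32.33 + 3 = 35.3.
Round up.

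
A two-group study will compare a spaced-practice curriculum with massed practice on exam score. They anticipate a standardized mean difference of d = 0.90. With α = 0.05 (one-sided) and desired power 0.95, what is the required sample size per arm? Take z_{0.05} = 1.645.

For two independent groups with equal n: n = 2·((z_{α} + z_β) / d)².
z_{α} + z_β = 1.645 + 1.645 = 3.290.
n = 2 × (3.290 / 0.90)² = 2 × 3.656² = 2 × 13.36 = 26.7.
Round up to the next whole participant.

n = 27 per group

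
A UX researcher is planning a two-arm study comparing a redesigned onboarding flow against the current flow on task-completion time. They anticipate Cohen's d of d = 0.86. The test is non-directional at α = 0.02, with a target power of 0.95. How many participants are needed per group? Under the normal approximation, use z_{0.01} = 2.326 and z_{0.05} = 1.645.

For two independent groups with equal n: n = 2·((z_{α/2} + z_β) / d)².
z_{α/2} + z_β = 2.326 + 1.645 = 3.971.
n = 2 × (3.971 / 0.86)² = 2 × 4.617² = 2 × 21.32 = 42.6.
Round up to the next whole participant.

n = 43 per group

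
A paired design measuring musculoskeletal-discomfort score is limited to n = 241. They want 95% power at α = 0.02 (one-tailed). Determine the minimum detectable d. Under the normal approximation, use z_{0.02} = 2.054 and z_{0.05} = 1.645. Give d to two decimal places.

For a single sample (or paired design) of n = 241: d_min = (z_{α} + z_β)/√n.
z-sum = 2.054 + 1.645 = 3.699.
d_min = 3.699 / √241 = 3.699 / 15.524 = 0.238.

d_min ≈ 0.24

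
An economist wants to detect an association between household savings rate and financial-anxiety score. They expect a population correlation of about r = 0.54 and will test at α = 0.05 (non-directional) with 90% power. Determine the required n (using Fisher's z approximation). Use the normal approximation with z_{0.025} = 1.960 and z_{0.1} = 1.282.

Fisher's z: C = ½·ln((1+r)/(1−r)) = ½·ln(3.3478) = 0.6042.
n = ((z_{α/2} + z_β)/C)² + 3.
(1.960 + 1.282) / 0.6042 = 3.242 / 0.6042 = 5.366.
n = 5.366² + 3 = 28.79 + 3 = 31.8.
Round up.

n = 32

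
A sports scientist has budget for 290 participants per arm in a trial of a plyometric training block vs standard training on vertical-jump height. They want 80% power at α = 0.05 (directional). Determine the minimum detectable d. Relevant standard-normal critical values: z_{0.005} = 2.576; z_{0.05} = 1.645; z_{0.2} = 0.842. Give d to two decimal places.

d_min ≈ 0.21

For two independent groups of n = 290 each: d_min = (z_{α} + z_β)·√(2/n).
z-sum = 1.645 + 0.842 = 2.487.
d_min = 2.487 × √(2/290) = 2.487 × 0.0830 = 0.207.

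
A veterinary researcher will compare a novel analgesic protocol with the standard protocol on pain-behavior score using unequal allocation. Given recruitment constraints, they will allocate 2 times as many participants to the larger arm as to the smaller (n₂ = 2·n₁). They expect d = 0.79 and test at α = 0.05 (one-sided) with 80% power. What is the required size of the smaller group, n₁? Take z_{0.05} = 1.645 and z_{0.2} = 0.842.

With allocation ratio k = n₂/n₁ = 2, Var(x̄₁−x̄₂) = σ²(1/n₁ + 1/(k·n₁)) = σ²·(k+1)/(k·n₁).
So n₁ = (1 + 1/k)·((z_{α} + z_β)/d)² = 1.500 × (2.487/0.79)².
n₁ = 1.500 × 9.91 = 14.9.
Round up: n₁ = 15, giving n₂ = 2 × 15 = 30.

n₁ = 15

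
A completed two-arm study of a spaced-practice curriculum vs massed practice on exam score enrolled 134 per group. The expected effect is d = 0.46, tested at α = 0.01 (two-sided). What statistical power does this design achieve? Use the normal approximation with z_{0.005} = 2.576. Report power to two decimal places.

power ≈ 0.88

For two equal groups, power = Φ(d·√(n/2) − z_{α/2}).
d·√(n/2) = 0.46 × √(134/2) = 0.46 × 8.185 = 3.765.
z_β = 3.765 − 2.576 = 1.189.
Power = Φ(1.189) = 0.883.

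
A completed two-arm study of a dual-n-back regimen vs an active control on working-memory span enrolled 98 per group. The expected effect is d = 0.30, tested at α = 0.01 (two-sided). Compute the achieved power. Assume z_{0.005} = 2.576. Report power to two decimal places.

power ≈ 0.32

For two equal groups, power = Φ(d·√(n/2) − z_{α/2}).
d·√(n/2) = 0.30 × √(98/2) = 0.30 × 7.000 = 2.100.
z_β = 2.100 − 2.576 = -0.476.
Power = Φ(-0.476) = 0.317.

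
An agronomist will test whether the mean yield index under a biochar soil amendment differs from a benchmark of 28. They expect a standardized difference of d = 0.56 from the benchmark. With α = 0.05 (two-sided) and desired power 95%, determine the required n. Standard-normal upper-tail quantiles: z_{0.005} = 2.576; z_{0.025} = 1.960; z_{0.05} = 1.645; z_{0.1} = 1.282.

For a one-sample test: n = ((z_{α/2} + z_β) / d)².
z_{α/2} + z_β = 1.960 + 1.645 = 3.605.
n = (3.605 / 0.56)² = 6.437² = 41.44.
Round up.

n = 42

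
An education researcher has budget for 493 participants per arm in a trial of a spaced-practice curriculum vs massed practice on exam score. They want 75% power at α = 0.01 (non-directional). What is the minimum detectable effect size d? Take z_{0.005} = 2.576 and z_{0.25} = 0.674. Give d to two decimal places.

For two independent groups of n = 493 each: d_min = (z_{α/2} + z_β)·√(2/n).
z-sum = 2.576 + 0.674 = 3.250.
d_min = 3.250 × √(2/493) = 3.250 × 0.0637 = 0.207.

d_min ≈ 0.21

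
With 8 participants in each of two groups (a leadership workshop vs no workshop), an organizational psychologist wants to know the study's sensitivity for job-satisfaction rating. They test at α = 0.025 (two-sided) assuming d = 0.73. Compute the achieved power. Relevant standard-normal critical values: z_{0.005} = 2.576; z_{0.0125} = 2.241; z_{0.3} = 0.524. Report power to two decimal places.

For two equal groups, power = Φ(d·√(n/2) − z_{α/2}).
d·√(n/2) = 0.73 × √(8/2) = 0.73 × 2.000 = 1.460.
z_β = 1.460 − 2.241 = -0.781.
Power = Φ(-0.781) = 0.217.

power ≈ 0.22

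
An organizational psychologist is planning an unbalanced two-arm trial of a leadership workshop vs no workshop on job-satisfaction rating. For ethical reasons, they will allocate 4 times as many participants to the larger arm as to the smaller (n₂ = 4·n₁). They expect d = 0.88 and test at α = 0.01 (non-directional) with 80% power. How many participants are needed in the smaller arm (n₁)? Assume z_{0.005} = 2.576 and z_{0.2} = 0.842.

With allocation ratio k = n₂/n₁ = 4, Var(x̄₁−x̄₂) = σ²(1/n₁ + 1/(k·n₁)) = σ²·(k+1)/(k·n₁).
So n₁ = (1 + 1/k)·((z_{α/2} + z_β)/d)² = 1.250 × (3.418/0.88)².
n₁ = 1.250 × 15.09 = 18.9.
Round up: n₁ = 19, giving n₂ = 4 × 19 = 76.

n₁ = 19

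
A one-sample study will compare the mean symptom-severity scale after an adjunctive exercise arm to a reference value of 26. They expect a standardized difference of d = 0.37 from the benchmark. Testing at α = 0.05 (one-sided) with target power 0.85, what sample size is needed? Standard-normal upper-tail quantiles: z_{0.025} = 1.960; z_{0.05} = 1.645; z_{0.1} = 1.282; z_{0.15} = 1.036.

n = 53

For a one-sample test: n = ((z_{α} + z_β) / d)².
z_{α} + z_β = 1.645 + 1.036 = 2.681.
n = (2.681 / 0.37)² = 7.246² = 52.50.
Round up.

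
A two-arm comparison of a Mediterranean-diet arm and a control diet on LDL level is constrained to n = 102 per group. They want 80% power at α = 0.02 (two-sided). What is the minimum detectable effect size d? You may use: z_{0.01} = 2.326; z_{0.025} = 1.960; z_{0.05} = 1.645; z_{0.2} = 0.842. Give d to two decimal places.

d_min ≈ 0.44

For two independent groups of n = 102 each: d_min = (z_{α/2} + z_β)·√(2/n).
z-sum = 2.326 + 0.842 = 3.168.
d_min = 3.168 × √(2/102) = 3.168 × 0.1400 = 0.444.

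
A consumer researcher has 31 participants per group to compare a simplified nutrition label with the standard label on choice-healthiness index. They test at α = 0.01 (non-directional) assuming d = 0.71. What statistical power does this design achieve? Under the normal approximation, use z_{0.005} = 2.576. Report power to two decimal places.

For two equal groups, power = Φ(d·√(n/2) − z_{α/2}).
d·√(n/2) = 0.71 × √(31/2) = 0.71 × 3.937 = 2.795.
z_β = 2.795 − 2.576 = 0.219.
Power = Φ(0.219) = 0.587.

power ≈ 0.59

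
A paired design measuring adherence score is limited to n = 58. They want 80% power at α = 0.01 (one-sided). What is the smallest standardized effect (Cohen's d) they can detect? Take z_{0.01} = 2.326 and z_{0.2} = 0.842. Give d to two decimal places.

For a single sample (or paired design) of n = 58: d_min = (z_{α} + z_β)/√n.
z-sum = 2.326 + 0.842 = 3.168.
d_min = 3.168 / √58 = 3.168 / 7.616 = 0.416.

d_min ≈ 0.42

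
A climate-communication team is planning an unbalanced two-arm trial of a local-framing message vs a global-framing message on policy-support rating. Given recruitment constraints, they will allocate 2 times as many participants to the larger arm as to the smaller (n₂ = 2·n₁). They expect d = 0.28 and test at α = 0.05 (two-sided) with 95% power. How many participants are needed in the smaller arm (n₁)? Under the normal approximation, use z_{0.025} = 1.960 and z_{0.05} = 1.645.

With allocation ratio k = n₂/n₁ = 2, Var(x̄₁−x̄₂) = σ²(1/n₁ + 1/(k·n₁)) = σ²·(k+1)/(k·n₁).
So n₁ = (1 + 1/k)·((z_{α/2} + z_β)/d)² = 1.500 × (3.605/0.28)².
n₁ = 1.500 × 165.77 = 248.6.
Round up: n₁ = 249, giving n₂ = 2 × 249 = 498.

n₁ = 249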